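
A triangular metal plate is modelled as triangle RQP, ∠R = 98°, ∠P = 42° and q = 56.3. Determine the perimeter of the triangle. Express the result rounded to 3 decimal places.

201.642

The third angle is ∠Q = 180° − ∠P − ∠R = 40.00°.
Law of sines: r = q·sin R/sin Q ≈ 86.735.
Law of sines: p = q·sin P/sin Q ≈ 58.607.
Semiperimeter s = (86.735+56.3+58.607)/2 = 100.82.
Perimeter = 86.735 + 56.3 + 58.607 = 201.64.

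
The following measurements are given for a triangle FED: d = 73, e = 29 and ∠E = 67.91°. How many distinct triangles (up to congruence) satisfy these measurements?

0

d·sin E = 73·sin(67.91°) ≈ 67.64.
Since e = 29 < 67.64 = d sin E, no triangle exists.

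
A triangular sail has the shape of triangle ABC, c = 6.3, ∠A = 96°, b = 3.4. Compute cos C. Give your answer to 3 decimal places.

By the law of cosines, a² = b² + c² − 2·b·c·cos A = 55.728, so a ≈ 7.4651.
Law of cosines again: cos C = (a² + b² − c²)/(2·a·b) ≈ 0.54367, so ∠C ≈ 57.07°.

cos C ≈ 0.544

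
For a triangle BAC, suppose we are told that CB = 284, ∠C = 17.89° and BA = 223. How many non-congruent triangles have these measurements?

CB·sin C = 284·sin(17.89°) ≈ 87.24.
Since CB sin C < BA < CB (87.24 < 223 < 284), two triangles exist.

2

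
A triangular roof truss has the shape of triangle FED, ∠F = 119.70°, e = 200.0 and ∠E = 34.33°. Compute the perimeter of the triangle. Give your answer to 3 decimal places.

perimeter ≈ 663.343

The third angle is ∠D = 180° − ∠F − ∠E = 25.97°.
Law of sines: f = e·sin F/sin E ≈ 308.05.
Law of sines: d = e·sin D/sin E ≈ 155.3.
Semiperimeter s = (308.05+200+155.3)/2 = 331.67.
Perimeter = 308.05 + 200 + 155.3 = 663.34.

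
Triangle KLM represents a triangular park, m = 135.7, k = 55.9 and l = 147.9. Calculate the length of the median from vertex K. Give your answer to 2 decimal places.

Median from K: ½√(2·l² + 2·m² − k²) ≈ 139.15.

139.15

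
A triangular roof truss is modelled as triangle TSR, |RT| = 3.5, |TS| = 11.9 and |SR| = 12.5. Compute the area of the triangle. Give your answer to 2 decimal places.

Semiperimeter s = (12.5 + 3.5 + 11.9)/2 = 13.95.
Heron's formula: area = √(13.95·1.45·10.45·2.05) ≈ 20.816.

area ≈ 20.82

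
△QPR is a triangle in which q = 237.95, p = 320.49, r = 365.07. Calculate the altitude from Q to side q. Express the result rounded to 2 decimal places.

Semiperimeter s = (237.95 + 320.49 + 365.07)/2 = 461.75.
Heron's formula: area = √(461.75·223.81·141.26·96.685) ≈ 37570.
The altitude from Q has length 2·area/q ≈ 315.78.

h_Q ≈ 315.78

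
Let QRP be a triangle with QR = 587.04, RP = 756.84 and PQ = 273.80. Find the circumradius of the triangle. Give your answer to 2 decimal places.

By the law of cosines, cos Q = (PQ² + QR² − RP²) / (2·PQ·QR) ≈ -0.47665, so ∠Q ≈ 118.47°.
Circumradius = RP/(2 sin Q) ≈ 430.47.

430.47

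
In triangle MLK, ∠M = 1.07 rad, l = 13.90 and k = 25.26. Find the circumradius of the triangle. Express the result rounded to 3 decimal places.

By the law of cosines, m² = l² + k² − 2·l·k·cos M = 494.12, so m ≈ 22.229.
Area = ½·l·k·sin M ≈ 154.
Circumradius = m/(2 sin M) ≈ 12.67.

R ≈ 12.670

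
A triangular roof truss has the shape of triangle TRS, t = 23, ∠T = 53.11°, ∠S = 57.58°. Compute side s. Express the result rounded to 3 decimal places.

24.275

The third angle is ∠R = 180° − ∠S − ∠T = 69.31°.
Law of sines: s = t·sin S/sin T ≈ 24.275.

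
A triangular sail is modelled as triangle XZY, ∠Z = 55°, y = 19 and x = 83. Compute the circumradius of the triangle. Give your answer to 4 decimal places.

45.0238

By the law of cosines, z² = y² + x² − 2·y·x·cos Z = 5440.9, so z ≈ 73.763.
Area = ½·y·x·sin Z ≈ 645.9.
Circumradius = z/(2 sin Z) ≈ 45.024.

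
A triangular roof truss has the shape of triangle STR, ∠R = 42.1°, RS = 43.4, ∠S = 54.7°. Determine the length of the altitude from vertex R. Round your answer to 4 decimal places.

h_R ≈ 35.4204

The third angle is ∠T = 180° − ∠R − ∠S = 83.20°.
Law of sines: TR = RS·sin S/sin T ≈ 35.671.
Law of sines: ST = RS·sin R/sin T ≈ 29.303.
Area = ½·RS·TR·sin R ≈ 518.96.
The altitude from R has length 2·area/ST ≈ 35.42.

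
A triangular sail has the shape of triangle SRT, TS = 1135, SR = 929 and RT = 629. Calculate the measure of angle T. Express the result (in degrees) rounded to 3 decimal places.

∠T ≈ 54.909°

By the law of cosines, cos T = (RT² + TS² − SR²) / (2·RT·TS) ≈ 0.57488, so ∠T ≈ 54.91°.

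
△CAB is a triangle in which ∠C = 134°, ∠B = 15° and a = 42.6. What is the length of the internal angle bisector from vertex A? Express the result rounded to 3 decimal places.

t_A ≈ 30.341

The third angle is ∠A = 180° − ∠B − ∠C = 31.00°.
Law of sines: c = a·sin C/sin A ≈ 59.498.
Law of sines: b = a·sin B/sin A ≈ 21.408.
The bisector from A has length 2·b·c·cos(∠A/2)/(b+c) ≈ 30.341.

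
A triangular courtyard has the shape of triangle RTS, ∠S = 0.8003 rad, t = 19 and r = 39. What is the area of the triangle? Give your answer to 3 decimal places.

Area = ½·r·t·sin S ≈ 265.86.

area ≈ 265.858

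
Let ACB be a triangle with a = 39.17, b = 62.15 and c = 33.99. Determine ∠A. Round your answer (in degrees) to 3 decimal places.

34.458

By the law of cosines, cos A = (c² + b² − a²) / (2·c·b) ≈ 0.82454, so ∠A ≈ 34.46°.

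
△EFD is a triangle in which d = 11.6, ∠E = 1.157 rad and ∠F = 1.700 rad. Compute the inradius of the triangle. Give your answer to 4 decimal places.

The third angle is ∠D = π − ∠E − ∠F = 0.285 rad.
Law of sines: e = d·sin E/sin D ≈ 37.828.
Law of sines: f = d·sin F/sin D ≈ 40.971.
Area = ½·d·e·sin F ≈ 217.58.
Semiperimeter s = (37.828+40.971+11.6)/2 = 45.2.
Inradius = area/s = 217.58/45.2 ≈ 4.8137.

r ≈ 4.8137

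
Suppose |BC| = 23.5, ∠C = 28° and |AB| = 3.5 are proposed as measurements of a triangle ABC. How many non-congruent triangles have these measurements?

0

|BC|·sin C = 23.5·sin(28°) ≈ 11.03.
Since |AB| = 3.5 < 11.03 = |BC| sin C, no triangle exists.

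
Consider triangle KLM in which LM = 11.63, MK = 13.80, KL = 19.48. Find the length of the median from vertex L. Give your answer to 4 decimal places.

m_L ≈ 14.4829

Median from L: ½√(2·KL² + 2·LM² − MK²) ≈ 14.483.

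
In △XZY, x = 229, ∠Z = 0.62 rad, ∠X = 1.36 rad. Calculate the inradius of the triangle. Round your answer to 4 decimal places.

49.2952

The third angle is ∠Y = π − ∠X − ∠Z = 1.162 rad.
Law of sines: z = x·sin Z/sin X ≈ 136.07.
Law of sines: y = x·sin Y/sin X ≈ 214.85.
Area = ½·x·z·sin Y ≈ 14294.
Semiperimeter s = (229+136.07+214.85)/2 = 289.96.
Inradius = area/s = 14294/289.96 ≈ 49.295.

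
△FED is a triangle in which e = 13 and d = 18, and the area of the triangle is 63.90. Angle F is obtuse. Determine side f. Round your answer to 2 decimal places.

29.75

From area = ½·e·d·sin F, we get sin F = 2·area/(e·d) ≈ 0.54615.
Taking the obtuse solution, ∠F ≈ 146.90°.
Law of cosines then gives f ≈ 29.75.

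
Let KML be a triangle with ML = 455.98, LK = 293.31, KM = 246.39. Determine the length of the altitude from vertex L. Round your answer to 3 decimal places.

Semiperimeter s = (455.98 + 293.31 + 246.39)/2 = 497.84.
Heron's formula: area = √(497.84·41.86·204.53·251.45) ≈ 32738.
The altitude from L has length 2·area/KM ≈ 265.74.

h_L ≈ 265.739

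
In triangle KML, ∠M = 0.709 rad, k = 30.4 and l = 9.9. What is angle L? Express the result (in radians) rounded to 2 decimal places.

By the law of cosines, m² = l² + k² − 2·l·k·cos M = 565.3, so m ≈ 23.776.
Law of cosines again: cos L = (k² + m² − l²)/(2·k·m) ≈ 0.96255, so ∠L ≈ 0.275 rad.

0.27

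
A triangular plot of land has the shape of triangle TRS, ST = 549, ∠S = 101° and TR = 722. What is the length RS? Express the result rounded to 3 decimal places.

375.721

Law of sines: sin R = ST·sin S/TR ≈ 0.74642.
Since TR ≥ ST, only the acute value applies: ∠R ≈ 48.28°.
Then ∠T = 180° − ∠S − ∠R ≈ 30.72°.
Law of sines gives RS = TR·sin T/sin S ≈ 375.72.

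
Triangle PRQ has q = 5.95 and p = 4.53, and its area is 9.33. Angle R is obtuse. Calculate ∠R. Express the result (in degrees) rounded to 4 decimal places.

From area = ½·q·p·sin R, we get sin R = 2·area/(q·p) ≈ 0.69230.
Taking the obtuse solution, ∠R ≈ 136.19°.

136.1873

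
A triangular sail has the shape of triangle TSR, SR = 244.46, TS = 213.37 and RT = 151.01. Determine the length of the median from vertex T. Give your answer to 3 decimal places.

Median from T: ½√(2·RT² + 2·TS² − SR²) ≈ 138.66.

m_T ≈ 138.655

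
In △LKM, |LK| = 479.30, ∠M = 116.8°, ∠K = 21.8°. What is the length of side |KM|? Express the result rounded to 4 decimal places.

The third angle is ∠L = 180° − ∠K − ∠M = 41.40°.
Law of sines: |KM| = |LK|·sin L/sin M ≈ 355.11.

355.1107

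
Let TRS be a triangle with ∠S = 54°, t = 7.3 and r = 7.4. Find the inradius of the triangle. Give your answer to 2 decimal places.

2.04

By the law of cosines, s² = t² + r² − 2·t·r·cos S = 44.546, so s ≈ 6.6743.
Area = ½·t·r·sin S ≈ 21.852.
Semiperimeter p = (7.3+7.4+6.6743)/2 = 10.687.
Inradius = area/p = 21.852/10.687 ≈ 2.0447.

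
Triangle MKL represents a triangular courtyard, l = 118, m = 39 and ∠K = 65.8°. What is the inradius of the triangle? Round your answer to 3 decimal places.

15.838

By the law of cosines, k² = l² + m² − 2·l·m·cos K = 11672, so k ≈ 108.04.
Area = ½·l·m·sin K ≈ 2098.8.
Semiperimeter s = (39+108.04+118)/2 = 132.52.
Inradius = area/s = 2098.8/132.52 ≈ 15.838.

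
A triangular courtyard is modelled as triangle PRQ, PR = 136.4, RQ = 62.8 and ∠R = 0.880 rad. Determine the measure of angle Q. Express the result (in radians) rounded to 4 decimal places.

By the law of cosines, QP² = PR² + RQ² − 2·PR·RQ·cos R = 11633, so QP ≈ 107.86.
Law of cosines again: cos Q = (RQ² + QP² − PR²)/(2·RQ·QP) ≈ -0.22351, so ∠Q ≈ 1.796 rad.

1.7962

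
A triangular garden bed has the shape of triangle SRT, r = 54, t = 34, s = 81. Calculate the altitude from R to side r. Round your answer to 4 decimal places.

24.9974

Semiperimeter p = (81 + 54 + 34)/2 = 84.5.
Heron's formula: area = √(84.5·3.5·30.5·50.5) ≈ 674.93.
The altitude from R has length 2·area/r ≈ 24.997.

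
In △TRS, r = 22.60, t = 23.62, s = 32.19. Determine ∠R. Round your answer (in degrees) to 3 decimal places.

∠R ≈ 44.568°

By the law of cosines, cos R = (s² + t² − r²) / (2·s·t) ≈ 0.71242, so ∠R ≈ 44.57°.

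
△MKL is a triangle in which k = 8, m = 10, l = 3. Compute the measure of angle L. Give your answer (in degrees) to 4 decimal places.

By the law of cosines, cos L = (m² + k² − l²) / (2·m·k) ≈ 0.96875, so ∠L ≈ 14.36°.

14.3615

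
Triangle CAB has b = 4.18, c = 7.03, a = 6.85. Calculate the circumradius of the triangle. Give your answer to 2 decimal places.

3.64

By the law of cosines, cos C = (a² + b² − c²) / (2·a·b) ≈ 0.26148, so ∠C ≈ 74.84°.
Circumradius = c/(2 sin C) ≈ 3.6417.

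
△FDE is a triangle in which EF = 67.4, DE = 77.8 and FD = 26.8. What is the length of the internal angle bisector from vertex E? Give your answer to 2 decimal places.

By the law of cosines, cos E = (DE² + EF² − FD²) / (2·DE·EF) ≈ 0.94183, so ∠E ≈ 19.64°.
The bisector from E has length 2·DE·EF·cos(∠E/2)/(DE+EF) ≈ 71.169.

t_E ≈ 71.17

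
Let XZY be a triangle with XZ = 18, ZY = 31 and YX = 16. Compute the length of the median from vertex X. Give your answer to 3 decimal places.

m_X ≈ 7.053

Median from X: ½√(2·YX² + 2·XZ² − ZY²) ≈ 7.0534.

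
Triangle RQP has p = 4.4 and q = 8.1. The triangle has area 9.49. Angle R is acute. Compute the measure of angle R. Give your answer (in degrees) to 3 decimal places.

From area = ½·q·p·sin R, we get sin R = 2·area/(q·p) ≈ 0.53255.
Taking the acute solution, ∠R ≈ 32.18°.

32.178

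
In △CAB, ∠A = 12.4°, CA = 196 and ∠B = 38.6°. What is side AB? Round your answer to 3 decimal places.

244.151

The third angle is ∠C = 180° − ∠A − ∠B = 129.00°.
Law of sines: AB = CA·sin C/sin B ≈ 244.15.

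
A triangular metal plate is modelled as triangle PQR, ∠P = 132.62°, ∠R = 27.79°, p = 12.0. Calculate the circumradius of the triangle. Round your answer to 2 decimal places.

The third angle is ∠Q = 180° − ∠R − ∠P = 19.59°.
Law of sines: q = p·sin Q/sin P ≈ 5.4677.
Law of sines: r = p·sin R/sin P ≈ 7.6031.
Circumradius = p/(2 sin P) ≈ 8.1537.

8.15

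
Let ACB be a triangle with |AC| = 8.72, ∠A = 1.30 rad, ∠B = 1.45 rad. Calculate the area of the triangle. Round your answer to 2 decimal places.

The third angle is ∠C = π − ∠B − ∠A = 0.392 rad.
Law of sines: |CB| = |AC|·sin A/sin B ≈ 8.4639.
Law of sines: |BA| = |AC|·sin C/sin B ≈ 3.3525.
Area = ½·|AC|·|CB|·sin C ≈ 14.084.

area ≈ 14.08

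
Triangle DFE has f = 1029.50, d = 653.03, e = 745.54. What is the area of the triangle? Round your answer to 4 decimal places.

242655.8827

Semiperimeter s = (653.03 + 1029.5 + 745.54)/2 = 1214.
Heron's formula: area = √(1214·561·184.53·468.49) ≈ 2.4266e+05.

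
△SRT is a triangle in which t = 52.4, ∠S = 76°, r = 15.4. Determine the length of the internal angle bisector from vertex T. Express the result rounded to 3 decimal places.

By the law of cosines, s² = r² + t² − 2·r·t·cos S = 2592.5, so s ≈ 50.916.
Law of cosines again: cos T = (s² + r² − t²)/(2·s·r) ≈ 0.05349, so ∠T ≈ 86.93°.
The bisector from T has length 2·s·r·cos(∠T/2)/(s+r) ≈ 17.163.

t_T ≈ 17.163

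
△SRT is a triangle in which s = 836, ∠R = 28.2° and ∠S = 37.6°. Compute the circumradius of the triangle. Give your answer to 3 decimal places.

685.083

The third angle is ∠T = 180° − ∠S − ∠R = 114.20°.
Law of sines: r = s·sin R/sin S ≈ 647.47.
Law of sines: t = s·sin T/sin S ≈ 1249.8.
Circumradius = s/(2 sin S) ≈ 685.08.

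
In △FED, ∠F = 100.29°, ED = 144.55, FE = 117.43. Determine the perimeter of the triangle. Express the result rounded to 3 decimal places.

Law of sines: sin D = FE·sin F/ED ≈ 0.79932.
Since ED ≥ FE, only the acute value applies: ∠D ≈ 53.06°.
Then ∠E = 180° − ∠F − ∠D ≈ 26.65°.
Law of sines gives DF = ED·sin E/sin F ≈ 65.885.
Semiperimeter s = (144.55+65.885+117.43)/2 = 163.93.
Perimeter = 144.55 + 65.885 + 117.43 = 327.86.

perimeter ≈ 327.865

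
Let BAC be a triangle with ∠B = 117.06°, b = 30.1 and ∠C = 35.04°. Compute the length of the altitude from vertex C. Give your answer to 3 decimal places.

The third angle is ∠A = 180° − ∠C − ∠B = 27.90°.
Law of sines: a = b·sin A/sin B ≈ 15.816.
Law of sines: c = b·sin C/sin B ≈ 19.406.
Area = ½·b·a·sin C ≈ 136.67.
The altitude from C has length 2·area/c ≈ 14.085.

h_C ≈ 14.085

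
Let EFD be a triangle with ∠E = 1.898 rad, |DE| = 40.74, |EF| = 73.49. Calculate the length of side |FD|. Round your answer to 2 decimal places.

94.79

By the law of cosines, |FD|² = |DE|² + |EF|² − 2·|DE|·|EF|·cos E = 8985, so |FD| ≈ 94.789.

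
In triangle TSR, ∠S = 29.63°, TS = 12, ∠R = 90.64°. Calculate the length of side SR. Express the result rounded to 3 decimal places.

10.365

The third angle is ∠T = 180° − ∠S − ∠R = 59.73°.
Law of sines: SR = TS·sin T/sin R ≈ 10.365.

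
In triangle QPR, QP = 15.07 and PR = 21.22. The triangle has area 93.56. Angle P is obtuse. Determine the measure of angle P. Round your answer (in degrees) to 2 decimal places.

From area = ½·QP·PR·sin P, we get sin P = 2·area/(QP·PR) ≈ 0.58514.
Taking the obtuse solution, ∠P ≈ 144.19°.

∠P ≈ 144.19°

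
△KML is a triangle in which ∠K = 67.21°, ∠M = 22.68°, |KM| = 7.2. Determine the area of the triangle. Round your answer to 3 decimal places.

The third angle is ∠L = 180° − ∠K − ∠M = 90.11°.
Law of sines: |ML| = |KM|·sin K/sin L ≈ 6.6379.
Law of sines: |LK| = |KM|·sin M/sin L ≈ 2.7762.
Area = ½·|KM|·|ML|·sin M ≈ 9.2141.

9.214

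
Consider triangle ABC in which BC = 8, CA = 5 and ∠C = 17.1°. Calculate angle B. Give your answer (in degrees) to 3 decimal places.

By the law of cosines, AB² = BC² + CA² − 2·BC·CA·cos C = 12.537, so AB ≈ 3.5407.
Law of cosines again: cos B = (AB² + BC² − CA²)/(2·AB·BC) ≈ 0.90972, so ∠B ≈ 24.53°.

∠B ≈ 24.534°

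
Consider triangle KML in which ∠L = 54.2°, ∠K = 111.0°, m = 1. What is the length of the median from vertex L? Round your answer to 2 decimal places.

m_L ≈ 2.16

The third angle is ∠M = 180° − ∠L − ∠K = 14.80°.
Law of sines: k = m·sin K/sin M ≈ 3.6547.
Law of sines: l = m·sin L/sin M ≈ 3.1751.
Median from L: ½√(2·k² + 2·m² − l²) ≈ 2.1583.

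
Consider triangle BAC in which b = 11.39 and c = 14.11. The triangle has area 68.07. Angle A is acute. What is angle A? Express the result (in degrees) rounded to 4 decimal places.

From area = ½·c·b·sin A, we get sin A = 2·area/(c·b) ≈ 0.84710.
Taking the acute solution, ∠A ≈ 57.90°.

57.8977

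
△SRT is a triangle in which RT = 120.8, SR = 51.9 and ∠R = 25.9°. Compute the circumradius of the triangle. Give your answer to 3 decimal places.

By the law of cosines, TS² = SR² + RT² − 2·SR·RT·cos R = 6006.7, so TS ≈ 77.503.
Area = ½·SR·RT·sin R ≈ 1369.3.
Circumradius = TS/(2 sin R) ≈ 88.716.

88.716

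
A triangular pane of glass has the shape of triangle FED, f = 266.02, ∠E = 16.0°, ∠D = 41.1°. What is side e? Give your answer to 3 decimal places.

The third angle is ∠F = 180° − ∠E − ∠D = 122.90°.
Law of sines: e = f·sin E/sin F ≈ 87.331.

87.331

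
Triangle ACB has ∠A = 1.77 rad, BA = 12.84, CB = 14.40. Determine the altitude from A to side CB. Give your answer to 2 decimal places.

Law of sines: sin C = BA·sin A/CB ≈ 0.87403.
Since CB ≥ BA, only the acute value applies: ∠C ≈ 1.063 rad.
Then ∠B = π − ∠A − ∠C ≈ 0.308 rad.
Law of sines gives AC = CB·sin B/sin A ≈ 4.4556.
Area = ½·CB·BA·sin B ≈ 28.039.
The altitude from A has length 2·area/CB ≈ 3.8943.

h_A ≈ 3.89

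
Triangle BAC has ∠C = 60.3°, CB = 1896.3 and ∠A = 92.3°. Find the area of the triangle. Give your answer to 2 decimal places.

719310.00

The third angle is ∠B = 180° − ∠A − ∠C = 27.40°.
Law of sines: AC = CB·sin B/sin A ≈ 873.38.
Law of sines: BA = CB·sin C/sin A ≈ 1648.5.
Area = ½·CB·AC·sin C ≈ 7.1931e+05.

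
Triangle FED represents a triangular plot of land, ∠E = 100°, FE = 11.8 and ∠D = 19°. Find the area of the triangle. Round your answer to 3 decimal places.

The third angle is ∠F = 180° − ∠E − ∠D = 61.00°.
Law of sines: ED = FE·sin F/sin D ≈ 31.7.
Law of sines: DF = FE·sin E/sin D ≈ 35.694.
Area = ½·FE·ED·sin E ≈ 184.19.

area ≈ 184.189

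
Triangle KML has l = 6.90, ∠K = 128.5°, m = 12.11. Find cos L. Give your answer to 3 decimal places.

cos L ≈ 0.950

By the law of cosines, k² = m² + l² − 2·m·l·cos K = 298.3, so k ≈ 17.271.
Law of cosines again: cos L = (k² + m² − l²)/(2·k·m) ≈ 0.94987, so ∠L ≈ 18.22°.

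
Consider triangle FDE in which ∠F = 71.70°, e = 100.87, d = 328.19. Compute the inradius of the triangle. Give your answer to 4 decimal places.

42.4355

By the law of cosines, f² = d² + e² − 2·d·e·cos F = 97094, so f ≈ 311.6.
Area = ½·d·e·sin F ≈ 15715.
Semiperimeter s = (311.6+328.19+100.87)/2 = 370.33.
Inradius = area/s = 15715/370.33 ≈ 42.436.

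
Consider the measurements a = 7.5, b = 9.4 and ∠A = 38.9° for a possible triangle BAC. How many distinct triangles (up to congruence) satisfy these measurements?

b·sin A = 9.4·sin(38.9°) ≈ 5.903.
Since b sin A < a < b (5.903 < 7.5 < 9.4), two triangles exist.

2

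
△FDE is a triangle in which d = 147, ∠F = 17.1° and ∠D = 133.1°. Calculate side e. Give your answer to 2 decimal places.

The third angle is ∠E = 180° − ∠F − ∠D = 29.80°.
Law of sines: e = d·sin E/sin D ≈ 100.05.

100.05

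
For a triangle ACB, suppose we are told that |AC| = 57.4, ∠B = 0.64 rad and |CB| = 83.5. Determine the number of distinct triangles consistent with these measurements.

|CB|·sin B = 83.5·sin(0.64 rad) ≈ 49.87.
Since |CB| sin B < |AC| < |CB| (49.87 < 57.4 < 83.5), two triangles exist.

2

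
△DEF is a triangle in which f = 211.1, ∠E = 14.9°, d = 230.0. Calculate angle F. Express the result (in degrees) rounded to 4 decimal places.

By the law of cosines, e² = f² + d² − 2·f·d·cos E = 3622.3, so e ≈ 60.186.
Law of cosines again: cos F = (d² + e² − f²)/(2·d·e) ≈ 0.43196, so ∠F ≈ 64.41°.

64.4077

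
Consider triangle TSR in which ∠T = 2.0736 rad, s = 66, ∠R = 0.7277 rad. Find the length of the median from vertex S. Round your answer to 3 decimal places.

The third angle is ∠S = π − ∠R − ∠T = 0.3403 rad.
Law of sines: t = s·sin T/sin S ≈ 173.27.
Law of sines: r = s·sin R/sin S ≈ 131.53.
Median from S: ½√(2·r² + 2·t² − s²) ≈ 150.24.

150.242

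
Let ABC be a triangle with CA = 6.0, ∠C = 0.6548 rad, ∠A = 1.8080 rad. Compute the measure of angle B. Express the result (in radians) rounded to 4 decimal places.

∠B ≈ 0.6788 rad

The third angle is ∠B = π − ∠C − ∠A = 0.6788 rad.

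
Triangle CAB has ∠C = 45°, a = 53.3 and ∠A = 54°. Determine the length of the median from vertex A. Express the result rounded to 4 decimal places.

The third angle is ∠B = 180° − ∠C − ∠A = 81.00°.
Law of sines: c = a·sin C/sin A ≈ 46.586.
Law of sines: b = a·sin B/sin A ≈ 65.071.
Median from A: ½√(2·b² + 2·c² − a²) ≈ 49.92.

m_A ≈ 49.9203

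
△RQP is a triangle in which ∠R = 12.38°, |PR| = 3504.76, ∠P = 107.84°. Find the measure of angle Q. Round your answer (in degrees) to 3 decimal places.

The third angle is ∠Q = 180° − ∠P − ∠R = 59.78°.

∠Q ≈ 59.780°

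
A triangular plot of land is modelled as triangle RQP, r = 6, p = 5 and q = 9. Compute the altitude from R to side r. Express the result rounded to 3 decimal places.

Semiperimeter s = (6 + 9 + 5)/2 = 10.
Heron's formula: area = √(10·4·1·5) ≈ 14.142.
The altitude from R has length 2·area/r ≈ 4.714.

4.714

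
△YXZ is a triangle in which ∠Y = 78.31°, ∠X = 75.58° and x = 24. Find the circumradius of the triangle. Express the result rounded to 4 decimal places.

12.3903

The third angle is ∠Z = 180° − ∠Y − ∠X = 26.11°.
Law of sines: y = x·sin Y/sin X ≈ 24.267.
Law of sines: z = x·sin Z/sin X ≈ 10.906.
Circumradius = x/(2 sin X) ≈ 12.39.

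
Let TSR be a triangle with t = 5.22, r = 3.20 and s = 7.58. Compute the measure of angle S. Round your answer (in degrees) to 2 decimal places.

By the law of cosines, cos S = (r² + t² − s²) / (2·r·t) ≈ -0.59770, so ∠S ≈ 126.71°.

∠S ≈ 126.71°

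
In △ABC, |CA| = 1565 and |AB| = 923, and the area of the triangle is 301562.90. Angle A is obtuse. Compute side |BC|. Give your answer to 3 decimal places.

From area = ½·|CA|·|AB|·sin A, we get sin A = 2·area/(|CA|·|AB|) ≈ 0.41753.
Taking the obtuse solution, ∠A ≈ 155.32°.
Law of cosines then gives |BC| ≈ 2434.4.

2434.393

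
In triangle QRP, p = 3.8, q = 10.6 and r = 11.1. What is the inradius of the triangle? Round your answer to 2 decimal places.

1.58

Semiperimeter s = (10.6 + 11.1 + 3.8)/2 = 12.75.
Heron's formula: area = √(12.75·2.15·1.65·8.95) ≈ 20.12.
Inradius = area/s = 20.12/12.75 ≈ 1.578.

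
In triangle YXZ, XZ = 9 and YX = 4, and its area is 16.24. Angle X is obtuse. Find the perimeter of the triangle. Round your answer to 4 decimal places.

From area = ½·YX·XZ·sin X, we get sin X = 2·area/(YX·XZ) ≈ 0.90222.
Taking the obtuse solution, ∠X ≈ 115.55°.
Law of cosines then gives ZY ≈ 11.316.
Perimeter = 9 + 11.316 + 4 = 24.316.

perimeter ≈ 24.3160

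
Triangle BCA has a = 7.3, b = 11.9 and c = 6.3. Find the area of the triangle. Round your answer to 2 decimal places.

Semiperimeter s = (11.9 + 6.3 + 7.3)/2 = 12.75.
Heron's formula: area = √(12.75·0.85·6.45·5.45) ≈ 19.518.

area ≈ 19.52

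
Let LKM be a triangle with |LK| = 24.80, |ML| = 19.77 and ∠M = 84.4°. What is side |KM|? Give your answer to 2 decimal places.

17.03

Law of sines: sin K = |ML|·sin M/|LK| ≈ 0.79337.
Since |LK| ≥ |ML|, only the acute value applies: ∠K ≈ 52.50°.
Then ∠L = 180° − ∠M − ∠K ≈ 43.10°.
Law of sines gives |KM| = |LK|·sin L/sin M ≈ 17.026.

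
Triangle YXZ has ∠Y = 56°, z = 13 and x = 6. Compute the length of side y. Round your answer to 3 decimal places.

10.852

By the law of cosines, y² = x² + z² − 2·x·z·cos Y = 117.77, so y ≈ 10.852.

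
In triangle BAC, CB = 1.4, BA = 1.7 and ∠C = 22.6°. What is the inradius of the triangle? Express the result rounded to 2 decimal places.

Law of sines: sin A = CB·sin C/BA ≈ 0.31648.
Since BA ≥ CB, only the acute value applies: ∠A ≈ 18.45°.
Then ∠B = 180° − ∠C − ∠A ≈ 138.95°.
Law of sines gives AC = BA·sin B/sin C ≈ 2.9051.
Area = ½·BA·CB·sin B ≈ 0.7815.
Semiperimeter s = (2.9051+1.4+1.7)/2 = 3.0026.
Inradius = area/s = 0.7815/3.0026 ≈ 0.26028.

r ≈ 0.26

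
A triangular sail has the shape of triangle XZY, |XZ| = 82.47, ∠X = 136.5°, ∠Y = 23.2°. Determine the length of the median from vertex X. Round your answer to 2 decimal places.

m_X ≈ 29.10

The third angle is ∠Z = 180° − ∠Y − ∠X = 20.30°.
Law of sines: |ZY| = |XZ|·sin X/sin Y ≈ 144.1.
Law of sines: |YX| = |XZ|·sin Z/sin Y ≈ 72.629.
Median from X: ½√(2·|YX|² + 2·|XZ|² − |ZY|²) ≈ 29.098.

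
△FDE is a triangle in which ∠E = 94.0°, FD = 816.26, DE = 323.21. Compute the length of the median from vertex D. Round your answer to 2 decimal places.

503.11

Law of sines: sin F = DE·sin E/FD ≈ 0.39500.
Since FD ≥ DE, only the acute value applies: ∠F ≈ 23.27°.
Then ∠D = 180° − ∠E − ∠F ≈ 62.73°.
Law of sines gives EF = FD·sin D/sin E ≈ 727.34.
Median from D: ½√(2·FD² + 2·DE² − EF²) ≈ 503.11.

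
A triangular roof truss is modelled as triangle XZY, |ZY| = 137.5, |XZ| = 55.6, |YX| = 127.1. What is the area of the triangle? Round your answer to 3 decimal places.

Semiperimeter s = (137.5 + 127.1 + 55.6)/2 = 160.1.
Heron's formula: area = √(160.1·22.6·33·104.5) ≈ 3532.4.

area ≈ 3532.360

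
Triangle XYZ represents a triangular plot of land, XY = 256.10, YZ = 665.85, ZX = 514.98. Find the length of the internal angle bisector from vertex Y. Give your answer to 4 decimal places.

342.5190

By the law of cosines, cos Y = (XY² + YZ² − ZX²) / (2·XY·YZ) ≈ 0.71468, so ∠Y ≈ 44.38°.
The bisector from Y has length 2·XY·YZ·cos(∠Y/2)/(XY+YZ) ≈ 342.52.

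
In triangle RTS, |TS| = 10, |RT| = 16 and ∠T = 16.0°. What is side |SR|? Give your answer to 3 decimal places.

By the law of cosines, |SR|² = |RT|² + |TS|² − 2·|RT|·|TS|·cos T = 48.396, so |SR| ≈ 6.9567.

6.957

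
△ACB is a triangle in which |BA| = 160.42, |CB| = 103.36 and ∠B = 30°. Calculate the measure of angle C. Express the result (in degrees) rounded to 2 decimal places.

By the law of cosines, |AC|² = |CB|² + |BA|² − 2·|CB|·|BA|·cos B = 7698.7, so |AC| ≈ 87.742.
Law of cosines again: cos C = (|AC|² + |CB|² − |BA|²)/(2·|AC|·|CB|) ≈ -0.40537, so ∠C ≈ 113.91°.

113.91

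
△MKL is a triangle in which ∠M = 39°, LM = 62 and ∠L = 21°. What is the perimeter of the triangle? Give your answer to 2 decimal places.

The third angle is ∠K = 180° − ∠L − ∠M = 120.00°.
Law of sines: KL = LM·sin M/sin K ≈ 45.054.
Law of sines: MK = LM·sin L/sin K ≈ 25.656.
Semiperimeter s = (45.054+62+25.656)/2 = 66.355.
Perimeter = 45.054 + 62 + 25.656 = 132.71.

perimeter ≈ 132.71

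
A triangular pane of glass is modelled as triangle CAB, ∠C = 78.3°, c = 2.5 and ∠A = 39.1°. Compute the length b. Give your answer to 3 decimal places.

The third angle is ∠B = 180° − ∠C − ∠A = 62.60°.
Law of sines: b = c·sin B/sin C ≈ 2.2666.

2.267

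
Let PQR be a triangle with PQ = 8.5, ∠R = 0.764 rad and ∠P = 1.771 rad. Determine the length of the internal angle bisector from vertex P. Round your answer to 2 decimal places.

t_P ≈ 4.86

The third angle is ∠Q = π − ∠R − ∠P = 0.607 rad.
Law of sines: QR = PQ·sin P/sin R ≈ 12.041.
Law of sines: RP = PQ·sin Q/sin R ≈ 7.0042.
The bisector from P has length 2·RP·PQ·cos(∠P/2)/(RP+PQ) ≈ 4.8607.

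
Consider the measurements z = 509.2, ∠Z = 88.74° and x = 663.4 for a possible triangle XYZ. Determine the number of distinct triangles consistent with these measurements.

x·sin Z = 663.4·sin(88.74°) ≈ 663.2.
Since z = 509.2 < 663.2 = x sin Z, no triangle exists.

0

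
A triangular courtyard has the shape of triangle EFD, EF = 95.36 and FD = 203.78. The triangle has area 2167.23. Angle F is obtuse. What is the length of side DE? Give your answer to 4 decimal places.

From area = ½·EF·FD·sin F, we get sin F = 2·area/(EF·FD) ≈ 0.22305.
Taking the obtuse solution, ∠F ≈ 167.11°.
Law of cosines then gives DE ≈ 297.5.

297.4989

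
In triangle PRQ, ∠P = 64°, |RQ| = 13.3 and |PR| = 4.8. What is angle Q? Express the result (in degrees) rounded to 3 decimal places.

∠Q ≈ 18.928°

Law of sines: sin Q = |PR|·sin P/|RQ| ≈ 0.32438.
Since |RQ| ≥ |PR|, only the acute value applies: ∠Q ≈ 18.93°.
Then ∠R = 180° − ∠P − ∠Q ≈ 97.07°.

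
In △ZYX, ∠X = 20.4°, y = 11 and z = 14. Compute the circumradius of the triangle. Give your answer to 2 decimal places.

By the law of cosines, x² = z² + y² − 2·z·y·cos X = 28.317, so x ≈ 5.3214.
Area = ½·z·y·sin X ≈ 26.84.
Circumradius = x/(2 sin X) ≈ 7.6331.

R ≈ 7.63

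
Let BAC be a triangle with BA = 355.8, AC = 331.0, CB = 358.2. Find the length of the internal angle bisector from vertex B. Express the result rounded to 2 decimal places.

316.32

By the law of cosines, cos B = (CB² + BA² − AC²) / (2·CB·BA) ≈ 0.57019, so ∠B ≈ 55.24°.
The bisector from B has length 2·CB·BA·cos(∠B/2)/(CB+BA) ≈ 316.32.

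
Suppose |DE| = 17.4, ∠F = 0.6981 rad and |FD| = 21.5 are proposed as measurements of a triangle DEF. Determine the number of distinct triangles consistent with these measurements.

|FD|·sin F = 21.5·sin(0.6981 rad) ≈ 13.82.
Since |FD| sin F < |DE| < |FD| (13.82 < 17.4 < 21.5), two triangles exist.

2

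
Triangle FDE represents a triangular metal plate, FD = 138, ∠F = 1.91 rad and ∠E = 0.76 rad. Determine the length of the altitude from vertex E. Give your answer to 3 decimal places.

85.818

The third angle is ∠D = π − ∠E − ∠F = 0.472 rad.
Law of sines: DE = FD·sin F/sin E ≈ 188.9.
Law of sines: EF = FD·sin D/sin E ≈ 91.003.
Area = ½·FD·DE·sin D ≈ 5921.4.
The altitude from E has length 2·area/FD ≈ 85.818.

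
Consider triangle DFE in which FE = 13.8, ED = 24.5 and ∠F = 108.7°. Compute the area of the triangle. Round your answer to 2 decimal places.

106.51

Law of sines: sin D = FE·sin F/ED ≈ 0.53353.
Since ED ≥ FE, only the acute value applies: ∠D ≈ 32.24°.
Then ∠E = 180° − ∠F − ∠D ≈ 39.06°.
Law of sines gives DF = ED·sin E/sin F ≈ 16.297.
Area = ½·ED·FE·sin E ≈ 106.51.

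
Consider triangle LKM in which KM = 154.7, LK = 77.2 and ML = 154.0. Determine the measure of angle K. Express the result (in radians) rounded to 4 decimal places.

∠K ≈ 1.3093 rad

By the law of cosines, cos K = (LK² + KM² − ML²) / (2·LK·KM) ≈ 0.25856, so ∠K ≈ 1.309 rad.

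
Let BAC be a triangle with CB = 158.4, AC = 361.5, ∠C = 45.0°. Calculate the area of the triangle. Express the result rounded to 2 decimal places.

20245.03

Area = ½·AC·CB·sin C ≈ 20245.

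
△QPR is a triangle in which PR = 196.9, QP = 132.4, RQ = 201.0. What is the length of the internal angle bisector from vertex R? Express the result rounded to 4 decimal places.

By the law of cosines, cos R = (PR² + RQ² − QP²) / (2·PR·RQ) ≈ 0.77875, so ∠R ≈ 38.85°.
The bisector from R has length 2·PR·RQ·cos(∠R/2)/(PR+RQ) ≈ 187.6.

t_R ≈ 187.6031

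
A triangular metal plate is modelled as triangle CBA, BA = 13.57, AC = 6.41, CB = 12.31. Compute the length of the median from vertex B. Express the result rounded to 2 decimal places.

Median from B: ½√(2·CB² + 2·BA² − AC²) ≈ 12.553.

12.55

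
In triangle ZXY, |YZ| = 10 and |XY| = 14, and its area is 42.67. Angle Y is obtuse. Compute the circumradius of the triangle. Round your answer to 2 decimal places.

From area = ½·|XY|·|YZ|·sin Y, we get sin Y = 2·area/(|XY|·|YZ|) ≈ 0.60957.
Taking the obtuse solution, ∠Y ≈ 142.44°.
Law of cosines then gives |ZX| ≈ 22.759.
Circumradius = |ZX|/(2 sin Y) ≈ 18.668.

18.67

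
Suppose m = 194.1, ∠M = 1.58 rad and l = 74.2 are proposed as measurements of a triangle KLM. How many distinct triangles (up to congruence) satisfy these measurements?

1

l·sin M = 74.2·sin(1.58 rad) ≈ 74.2.
Since ∠M is not acute, a triangle exists only if m > l; here m > l, so there is exactly one triangle.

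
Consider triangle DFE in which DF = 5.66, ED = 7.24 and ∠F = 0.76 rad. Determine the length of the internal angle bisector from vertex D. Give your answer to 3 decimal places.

Law of sines: sin E = DF·sin F/ED ≈ 0.53858.
Since ED ≥ DF, only the acute value applies: ∠E ≈ 0.569 rad.
Then ∠D = π − ∠F − ∠E ≈ 1.813 rad.
Law of sines gives FE = ED·sin D/sin F ≈ 10.203.
The bisector from D has length 2·ED·DF·cos(∠D/2)/(ED+DF) ≈ 3.9172.

3.917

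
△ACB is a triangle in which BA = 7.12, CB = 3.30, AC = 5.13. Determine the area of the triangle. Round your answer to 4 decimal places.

7.7639

Semiperimeter s = (3.3 + 7.12 + 5.13)/2 = 7.775.
Heron's formula: area = √(7.775·4.475·0.655·2.645) ≈ 7.7639.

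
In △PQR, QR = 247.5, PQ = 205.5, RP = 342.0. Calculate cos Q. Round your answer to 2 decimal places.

By the law of cosines, cos Q = (PQ² + QR² − RP²) / (2·PQ·QR) ≈ -0.13249, so ∠Q ≈ 1.7037 rad.

-0.13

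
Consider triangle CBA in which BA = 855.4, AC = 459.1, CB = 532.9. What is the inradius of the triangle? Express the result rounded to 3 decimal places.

Semiperimeter s = (855.4 + 459.1 + 532.9)/2 = 923.7.
Heron's formula: area = √(923.7·68.3·464.6·390.8) ≈ 1.0703e+05.
Inradius = area/s = 1.0703e+05/923.7 ≈ 115.87.

115.868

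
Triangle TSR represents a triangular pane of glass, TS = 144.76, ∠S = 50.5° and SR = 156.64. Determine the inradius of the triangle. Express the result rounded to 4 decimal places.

By the law of cosines, RT² = TS² + SR² − 2·TS·SR·cos S = 16645, so RT ≈ 129.02.
Area = ½·TS·SR·sin S ≈ 8748.4.
Semiperimeter s = (156.64+129.02+144.76)/2 = 215.21.
Inradius = area/s = 8748.4/215.21 ≈ 40.651.

r ≈ 40.6508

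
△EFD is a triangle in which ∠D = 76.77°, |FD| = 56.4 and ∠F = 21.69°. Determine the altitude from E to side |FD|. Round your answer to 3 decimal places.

h_E ≈ 20.515

The third angle is ∠E = 180° − ∠F − ∠D = 81.54°.
Law of sines: |DE| = |FD|·sin F/sin E ≈ 21.074.
Law of sines: |EF| = |FD|·sin D/sin E ≈ 55.507.
Area = ½·|FD|·|DE|·sin D ≈ 578.51.
The altitude from E has length 2·area/|FD| ≈ 20.515.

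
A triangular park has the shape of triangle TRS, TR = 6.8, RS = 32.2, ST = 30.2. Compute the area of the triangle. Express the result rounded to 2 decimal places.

Semiperimeter s = (32.2 + 30.2 + 6.8)/2 = 34.6.
Heron's formula: area = √(34.6·2.4·4.4·27.8) ≈ 100.78.

100.78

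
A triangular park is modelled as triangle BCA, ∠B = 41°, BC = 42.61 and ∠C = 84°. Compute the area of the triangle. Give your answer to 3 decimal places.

The third angle is ∠A = 180° − ∠B − ∠C = 55.00°.
Law of sines: CA = BC·sin B/sin A ≈ 34.126.
Law of sines: AB = BC·sin C/sin A ≈ 51.732.
Area = ½·BC·CA·sin C ≈ 723.08.

area ≈ 723.079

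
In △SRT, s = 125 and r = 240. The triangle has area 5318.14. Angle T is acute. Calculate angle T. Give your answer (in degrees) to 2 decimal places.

20.77

From area = ½·s·r·sin T, we get sin T = 2·area/(s·r) ≈ 0.35454.
Taking the acute solution, ∠T ≈ 20.77°.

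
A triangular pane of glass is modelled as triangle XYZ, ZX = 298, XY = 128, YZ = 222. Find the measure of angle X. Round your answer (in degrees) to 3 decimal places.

42.878

By the law of cosines, cos X = (ZX² + XY² − YZ²) / (2·ZX·XY) ≈ 0.73280, so ∠X ≈ 42.88°.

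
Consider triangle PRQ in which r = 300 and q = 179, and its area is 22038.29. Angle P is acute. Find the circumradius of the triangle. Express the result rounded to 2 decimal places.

From area = ½·r·q·sin P, we get sin P = 2·area/(r·q) ≈ 0.82079.
Taking the acute solution, ∠P ≈ 55.16°.
Law of cosines then gives p ≈ 246.36.
Circumradius = p/(2 sin P) ≈ 150.07.

150.07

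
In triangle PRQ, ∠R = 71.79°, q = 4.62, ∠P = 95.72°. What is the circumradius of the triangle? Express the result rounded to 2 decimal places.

10.68

The third angle is ∠Q = 180° − ∠P − ∠R = 12.49°.
Law of sines: p = q·sin P/sin Q ≈ 21.256.
Law of sines: r = q·sin R/sin Q ≈ 20.292.
Circumradius = q/(2 sin Q) ≈ 10.681.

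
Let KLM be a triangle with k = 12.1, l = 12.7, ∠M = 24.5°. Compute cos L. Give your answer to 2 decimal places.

0.10

By the law of cosines, m² = k² + l² − 2·k·l·cos M = 28.033, so m ≈ 5.2946.
Law of cosines again: cos L = (m² + k² − l²)/(2·m·k) ≈ 0.10265, so ∠L ≈ 84.11°.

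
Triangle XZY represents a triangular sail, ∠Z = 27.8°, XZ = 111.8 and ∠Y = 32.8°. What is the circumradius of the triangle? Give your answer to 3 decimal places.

103.192

The third angle is ∠X = 180° − ∠Z − ∠Y = 119.40°.
Law of sines: ZY = XZ·sin X/sin Y ≈ 179.8.
Law of sines: YX = XZ·sin Z/sin Y ≈ 96.255.
Circumradius = XZ/(2 sin Y) ≈ 103.19.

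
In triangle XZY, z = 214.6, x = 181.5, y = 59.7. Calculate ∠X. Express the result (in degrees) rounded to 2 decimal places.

By the law of cosines, cos X = (z² + y² − x²) / (2·z·y) ≈ 0.65078, so ∠X ≈ 49.40°.

49.40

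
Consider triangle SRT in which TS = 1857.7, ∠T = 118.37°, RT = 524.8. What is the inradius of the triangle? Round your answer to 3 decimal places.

By the law of cosines, SR² = RT² + TS² − 2·RT·TS·cos T = 4.653e+06, so SR ≈ 2157.1.
Area = ½·RT·TS·sin T ≈ 4.2892e+05.
Semiperimeter s = (524.8+1857.7+2157.1)/2 = 2269.8.
Inradius = area/s = 4.2892e+05/2269.8 ≈ 188.97.

r ≈ 188.967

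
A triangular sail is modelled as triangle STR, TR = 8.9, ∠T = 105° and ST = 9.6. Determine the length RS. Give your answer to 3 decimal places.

14.683

By the law of cosines, RS² = ST² + TR² − 2·ST·TR·cos T = 215.6, so RS ≈ 14.683.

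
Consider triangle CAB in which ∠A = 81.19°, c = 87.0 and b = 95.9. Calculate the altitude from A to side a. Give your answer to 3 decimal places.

By the law of cosines, a² = b² + c² − 2·b·c·cos A = 14210, so a ≈ 119.21.
Area = ½·b·c·sin A ≈ 4122.4.
The altitude from A has length 2·area/a ≈ 69.165.

h_A ≈ 69.165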